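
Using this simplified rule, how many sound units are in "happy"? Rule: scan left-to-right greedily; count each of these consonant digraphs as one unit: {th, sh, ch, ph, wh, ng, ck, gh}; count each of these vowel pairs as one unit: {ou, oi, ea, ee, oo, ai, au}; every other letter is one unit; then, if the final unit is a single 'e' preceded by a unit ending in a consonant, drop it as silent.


Word: "happy" (5 letters)
Left-to-right scan:
  (1) 'h' (letter)
  (2) 'a' (letter)
  (3) 'p' (letter)
  (4) 'p' (letter)
  (5) 'y' (letter)
Units from scan: 5
Sound units = 5 units


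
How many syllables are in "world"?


Word: "world"
Syllable breakdown: world
Counting: 1 part
= 1 syllable


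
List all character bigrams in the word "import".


Word: "import" (length 6)
Number of bigrams = 6 - 2 + 1 = 5
  Position 0: "im"
  Position 1: "mp"
  Position 2: "po"
  Position 3: "or"
  Position 4: "rt"
Bigrams = "im", "mp", "po", "or", "rt"


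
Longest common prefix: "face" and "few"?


Word 1: "face"
Word 2: "few"
Comparing from start:
  Pos 0: 'f' == 'f'
  Pos 1: 'a' != 'e' (stop)
LCP = "f" (length 1)


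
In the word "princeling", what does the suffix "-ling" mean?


Suffix: -ling
As in: princeling -> prince + -ling
Meaning = small / young


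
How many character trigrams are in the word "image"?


Word: "image" (length 5)
Number of 3-grams = length - 3 + 1 = 5 - 3 + 1
= 3


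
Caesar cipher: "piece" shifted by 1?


Word: "piece"
Shift: 1
Each letter → (letter + shift) mod 26:
  'p' (15) + 1 = 16 → 'q'
  'i' (8) + 1 = 9 → 'j'
  'e' (4) + 1 = 5 → 'f'
  'c' (2) + 1 = 3 → 'd'
  'e' (4) + 1 = 5 → 'f'
Result = "qjfdf"


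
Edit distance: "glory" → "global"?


Word 1: "glory" (length 5)
Word 2: "global" (length 6)
One optimal edit sequence (insert/delete/substitute each cost 1):
  1. keep 'g'
  2. keep 'l'
  3. keep 'o'
  4. insert 'b'  (+1)
  5. substitute 'r' -> 'a'  (+1)
  6. substitute 'y' -> 'l'  (+1)
Total edit operations: 3
Edit distance = 3


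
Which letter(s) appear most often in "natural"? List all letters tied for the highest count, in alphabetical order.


Word: "natural"
Letter counts:
  'a': 2
  'l': 1
  'n': 1
  'r': 1
  't': 1
  'u': 1
Maximum count = 2
Most frequent = 'a' (2 times each)


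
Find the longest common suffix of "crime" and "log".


Word 1: "crime"
Word 2: "log"
Comparing from end:
  Pos -1: 'e' != 'g' (stop)
LCS = "" (length 0)


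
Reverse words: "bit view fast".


Original: "bit view fast"
Words (1..n): bit | view | fast
Reversed (n..1): fast | view | bit
Result = "fast view bit"


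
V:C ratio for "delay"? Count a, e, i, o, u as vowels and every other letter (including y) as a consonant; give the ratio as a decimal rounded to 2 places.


Word: "delay"
Vowels (a,e,i,o,u): 2
Consonants: 3
Ratio = 2/3
= 0.67


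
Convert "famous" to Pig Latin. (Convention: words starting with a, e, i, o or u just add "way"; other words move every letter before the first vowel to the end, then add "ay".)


Word: "famous"
Starts with consonant(s) → move to end, add 'ay'
Consonant cluster: "f"
Pig Latin = "amousfay"


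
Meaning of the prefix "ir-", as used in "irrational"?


Prefix: ir-
Example: irrational (ir- + rational)
Meaning = not


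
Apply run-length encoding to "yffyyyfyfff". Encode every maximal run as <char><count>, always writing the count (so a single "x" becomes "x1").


String: "yffyyyfyfff"
Scanning for consecutive runs:
  'y' x 1
  'f' x 2
  'y' x 3
  'f' x 1
  'y' x 1
  'f' x 3
RLE = "y1f2y3f1y1f3"


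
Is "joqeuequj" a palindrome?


Word: "joqeuequj"
Reversed: "juqeueqoj"
Forward == Backward? joqeuequj != juqeueqoj
Palindrome = No


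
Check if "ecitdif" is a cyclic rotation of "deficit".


Word: "deficit", Candidate: "ecitdif"
Method: check if candidate is substring of word+word
"deficitdeficit" contains "ecitdif"? No
Is rotation = No


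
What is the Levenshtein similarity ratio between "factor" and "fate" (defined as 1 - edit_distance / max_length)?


Word 1: "factor" (length 6)
Word 2: "fate" (length 4)
One optimal edit sequence:
  1. keep 'f'
  2. keep 'a'
  3. delete 'c'  (+1)
  4. keep 't'
  5. delete 'o'  (+1)
  6. substitute 'r' -> 'e'  (+1)
Edit distance = 3
Max length = max(6, 4) = 6
Similarity = 1 - 3/6
= 0.5000


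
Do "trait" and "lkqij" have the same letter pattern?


Pattern of "trait": [0, 1, 2, 3, 0]
Pattern of "lkqij": [0, 1, 2, 3, 4]
Patterns do not match
Same pattern = No


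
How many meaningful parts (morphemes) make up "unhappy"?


Word: "unhappy"
Morphemes: un- / happy
Each morpheme carries meaning
= 2 morphemes


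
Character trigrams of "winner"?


Word: "winner" (length 6)
Number of trigrams = 6 - 3 + 1 = 4
  Position 0: "win"
  Position 1: "inn"
  Position 2: "nne"
  Position 3: "ner"
Trigrams = "win", "inn", "nne", "ner"


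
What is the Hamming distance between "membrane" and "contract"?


Comparing character by character (same length = 8):
  Pos 0: 'm' vs 'c' !=
  Pos 1: 'e' vs 'o' !=
  Pos 2: 'm' vs 'n' !=
  Pos 3: 'b' vs 't' !=
  Pos 4: 'r' vs 'r' =
  Pos 5: 'a' vs 'a' =
  Pos 6: 'n' vs 'c' !=
  Pos 7: 'e' vs 't' !=
Hamming distance = 6


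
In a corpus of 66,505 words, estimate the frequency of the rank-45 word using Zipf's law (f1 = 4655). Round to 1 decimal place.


Zipf's law: f(r) = f(1) / r
f(1) = 4655
f(45) = 4655 / 45
= 103.4 occurrences


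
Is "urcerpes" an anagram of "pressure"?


Word 1: "pressure" → sorted: eeprrssu
Word 2: "urcerpes" → sorted: ceeprrsu
Same letters? eeprrssu != ceeprrsu
Anagram = No


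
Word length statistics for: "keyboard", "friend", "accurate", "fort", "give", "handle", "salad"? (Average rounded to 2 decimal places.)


Lengths: "keyboard"=8, "friend"=6, "accurate"=8, "fort"=4, "give"=4, "handle"=6, "salad"=5
Sum = 41, Count = 7
Average = 41/7 = 5.86
= avg=5.86, min=4, max=8


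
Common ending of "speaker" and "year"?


Word 1: "speaker"
Word 2: "year"
Comparing from end:
  Pos -1: 'r' == 'r'
  Pos -2: 'e' != 'a' (stop)
LCS = "r" (length 1)


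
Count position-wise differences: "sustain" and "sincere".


Comparing character by character (same length = 7):
  Pos 0: 's' vs 's' =
  Pos 1: 'u' vs 'i' !=
  Pos 2: 's' vs 'n' !=
  Pos 3: 't' vs 'c' !=
  Pos 4: 'a' vs 'e' !=
  Pos 5: 'i' vs 'r' !=
  Pos 6: 'n' vs 'e' !=
Hamming distance = 6


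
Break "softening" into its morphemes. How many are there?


Word: "softening"
Morphemes: soft / -en / -ing
Each morpheme carries meaning
= 3 morphemes


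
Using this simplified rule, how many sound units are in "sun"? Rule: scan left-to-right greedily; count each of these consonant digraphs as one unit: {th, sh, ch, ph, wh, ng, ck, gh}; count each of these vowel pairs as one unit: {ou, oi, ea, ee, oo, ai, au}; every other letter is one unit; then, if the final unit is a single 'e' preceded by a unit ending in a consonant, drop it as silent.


Word: "sun" (3 letters)
Left-to-right scan:
  (1) 's' (letter)
  (2) 'u' (letter)
  (3) 'n' (letter)
Units from scan: 3
Sound units = 3 units


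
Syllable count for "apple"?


Word: "apple"
Syllable breakdown: ap | ple
Counting: 2 parts
= 2 syllables


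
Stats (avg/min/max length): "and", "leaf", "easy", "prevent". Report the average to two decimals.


Lengths: "and"=3, "leaf"=4, "easy"=4, "prevent"=7
Sum = 18, Count = 4
Average = 18/4 = 4.50
= avg=4.50, min=3, max=7


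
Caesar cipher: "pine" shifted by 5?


Word: "pine"
Shift: 5
Each letter → (letter + shift) mod 26:
  'p' (15) + 5 = 20 → 'u'
  'i' (8) + 5 = 13 → 'n'
  'n' (13) + 5 = 18 → 's'
  'e' (4) + 5 = 9 → 'j'
Result = "unsj"


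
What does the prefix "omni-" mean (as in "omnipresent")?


Prefix: omni-
Example: omnipresent = omni- + present
Meaning = all


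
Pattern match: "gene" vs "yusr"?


Pattern of "gene": [0, 1, 2, 1]
Pattern of "yusr": [0, 1, 2, 3]
Patterns do not match
Same pattern = No


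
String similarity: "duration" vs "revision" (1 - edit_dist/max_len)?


Word 1: "duration" (length 8)
Word 2: "revision" (length 8)
One optimal edit sequence:
  1. substitute 'd' -> 'r'  (+1)
  2. substitute 'u' -> 'e'  (+1)
  3. substitute 'r' -> 'v'  (+1)
  4. substitute 'a' -> 'i'  (+1)
  5. substitute 't' -> 's'  (+1)
  6. keep 'i'
  7. keep 'o'
  8. keep 'n'
Edit distance = 5
Max length = max(8, 8) = 8
Similarity = 1 - 5/8
= 0.3750


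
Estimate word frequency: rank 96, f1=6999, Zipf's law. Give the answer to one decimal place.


Zipf's law: f(r) = f(1) / r
f(1) = 6999
f(96) = 6999 / 96
= 72.9 occurrences


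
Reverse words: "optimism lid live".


Original: "optimism lid live"
Words (1..n): optimism | lid | live
Reversed (n..1): live | lid | optimism
Result = "live lid optimism"


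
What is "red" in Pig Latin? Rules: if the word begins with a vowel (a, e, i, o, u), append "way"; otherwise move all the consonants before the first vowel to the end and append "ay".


Word: "red"
Starts with consonant(s) → move to end, add 'ay'
Consonant cluster: "r"
Pig Latin = "edray"


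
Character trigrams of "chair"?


Word: "chair" (length 5)
Number of trigrams = 5 - 3 + 1 = 3
  Position 0: "cha"
  Position 1: "hai"
  Position 2: "air"
Trigrams = "cha", "hai", "air"


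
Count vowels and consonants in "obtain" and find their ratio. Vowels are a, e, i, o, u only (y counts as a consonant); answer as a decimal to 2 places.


Word: "obtain"
Vowels (a,e,i,o,u): 3
Consonants: 3
Ratio = 3/3
= 1.00


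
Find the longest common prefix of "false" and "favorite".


Word 1: "false"
Word 2: "favorite"
Comparing from start:
  Pos 0: 'f' == 'f'
  Pos 1: 'a' == 'a'
  Pos 2: 'l' != 'v' (stop)
LCP = "fa" (length 2)


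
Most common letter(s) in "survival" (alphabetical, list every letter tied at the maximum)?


Word: "survival"
Letter counts:
  'a': 1
  'i': 1
  'l': 1
  'r': 1
  's': 1
  'u': 1
  'v': 2
Maximum count = 2
Most frequent = 'v' (2 times each)


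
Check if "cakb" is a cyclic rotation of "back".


Word: "back", Candidate: "cakb"
Method: check if candidate is substring of word+word
"backback" contains "cakb"? No
Is rotation = No


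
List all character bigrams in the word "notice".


Word: "notice" (length 6)
Number of bigrams = 6 - 2 + 1 = 5
  Position 0: "no"
  Position 1: "ot"
  Position 2: "ti"
  Position 3: "ic"
  Position 4: "ce"
Bigrams = "no", "ot", "ti", "ic", "ce"


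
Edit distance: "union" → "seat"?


Word 1: "union" (length 5)
Word 2: "seat" (length 4)
One optimal edit sequence (insert/delete/substitute each cost 1):
  1. delete 'u'  (+1)
  2. substitute 'n' -> 's'  (+1)
  3. substitute 'i' -> 'e'  (+1)
  4. substitute 'o' -> 'a'  (+1)
  5. substitute 'n' -> 't'  (+1)
Total edit operations: 5
Edit distance = 5


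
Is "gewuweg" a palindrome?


Word: "gewuweg"
Reversed: "gewuweg"
Forward == Backward? gewuweg == gewuweg
Palindrome = Yes


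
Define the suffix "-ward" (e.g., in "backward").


Suffix: -ward
Example: backward = back + -ward
Meaning = in the direction of


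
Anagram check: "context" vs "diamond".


Word 1: "context" → sorted: cenottx
Word 2: "diamond" → sorted: addimno
Same letters? cenottx != addimno
Anagram = No


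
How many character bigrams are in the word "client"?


Word: "client" (length 6)
Number of 2-grams = length - 2 + 1 = 6 - 2 + 1
= 5


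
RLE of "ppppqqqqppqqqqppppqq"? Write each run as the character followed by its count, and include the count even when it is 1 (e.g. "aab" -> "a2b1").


String: "ppppqqqqppqqqqppppqq"
Scanning for consecutive runs:
  'p' x 4
  'q' x 4
  'p' x 2
  'q' x 4
  'p' x 4
  'q' x 2
RLE = "p4q4p2q4p4q2"


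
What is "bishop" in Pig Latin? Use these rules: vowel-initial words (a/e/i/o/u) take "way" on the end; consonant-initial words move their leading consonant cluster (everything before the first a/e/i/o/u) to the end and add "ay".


Word: "bishop"
Starts with consonant(s) → move to end, add 'ay'
Consonant cluster: "b"
Pig Latin = "ishopbay"


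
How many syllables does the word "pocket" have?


Word: "pocket"
Syllable breakdown: pock | et
Counting: 2 parts
= 2 syllables


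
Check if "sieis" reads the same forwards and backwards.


Word: "sieis"
Reversed: "sieis"
Forward == Backward? sieis == sieis
Palindrome = Yes


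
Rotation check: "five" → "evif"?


Word: "five", Candidate: "evif"
Method: check if candidate is substring of word+word
"fivefive" contains "evif"? No
Is rotation = No


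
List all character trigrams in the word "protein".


Word: "protein" (length 7)
Number of trigrams = 7 - 3 + 1 = 5
  Position 0: "pro"
  Position 1: "rot"
  Position 2: "ote"
  Position 3: "tei"
  Position 4: "ein"
Trigrams = "pro", "rot", "ote", "tei", "ein"


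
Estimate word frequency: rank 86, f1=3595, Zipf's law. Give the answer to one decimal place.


Zipf's law: f(r) = f(1) / r
f(1) = 3595
f(86) = 3595 / 86
= 41.8 occurrences


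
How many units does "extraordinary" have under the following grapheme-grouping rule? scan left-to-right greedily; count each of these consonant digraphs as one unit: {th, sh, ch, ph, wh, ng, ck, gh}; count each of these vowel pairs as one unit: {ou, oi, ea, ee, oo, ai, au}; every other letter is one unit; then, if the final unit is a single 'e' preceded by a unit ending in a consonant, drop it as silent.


Word: "extraordinary" (13 letters)
Left-to-right scan:
  [1] 'e' (letter)
  [2] 'x' (letter)
  [3] 't' (letter)
  [4] 'r' (letter)
  [5] 'a' (letter)
  [6] 'o' (letter)
  [7] 'r' (letter)
  [8] 'd' (letter)
  [9] 'i' (letter)
  [10] 'n' (letter)
  [11] 'a' (letter)
  [12] 'r' (letter)
  [13] 'y' (letter)
Units from scan: 13
Sound units = 13 units


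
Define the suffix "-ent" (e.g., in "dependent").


Suffix: -ent
As in: dependent -> depend + -ent
Meaning = one who / that which


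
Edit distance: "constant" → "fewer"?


Word 1: "constant" (length 8)
Word 2: "fewer" (length 5)
One optimal edit sequence (insert/delete/substitute each cost 1):
  1. delete 'c'  (+1)
  2. delete 'o'  (+1)
  3. delete 'n'  (+1)
  4. substitute 's' -> 'f'  (+1)
  5. substitute 't' -> 'e'  (+1)
  6. substitute 'a' -> 'w'  (+1)
  7. substitute 'n' -> 'e'  (+1)
  8. substitute 't' -> 'r'  (+1)
Total edit operations: 8
Edit distance = 8


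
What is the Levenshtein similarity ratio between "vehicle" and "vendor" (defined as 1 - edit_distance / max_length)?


Word 1: "vehicle" (length 7)
Word 2: "vendor" (length 6)
One optimal edit sequence:
  1. keep 'v'
  2. keep 'e'
  3. delete 'h'  (+1)
  4. substitute 'i' -> 'n'  (+1)
  5. substitute 'c' -> 'd'  (+1)
  6. substitute 'l' -> 'o'  (+1)
  7. substitute 'e' -> 'r'  (+1)
Edit distance = 5
Max length = max(7, 6) = 7
Similarity = 1 - 5/7
= 0.2857


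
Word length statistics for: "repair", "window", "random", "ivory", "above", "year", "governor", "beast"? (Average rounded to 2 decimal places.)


Lengths: "repair"=6, "window"=6, "random"=6, "ivory"=5, "above"=5, "year"=4, "governor"=8, "beast"=5
Sum = 45, Count = 8
Average = 45/8 = 5.63
= avg=5.63, min=4, max=8


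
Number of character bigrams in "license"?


Word: "license" (length 7)
Number of 2-grams = length - 2 + 1 = 7 - 2 + 1
= 6


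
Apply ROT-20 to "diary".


Word: "diary"
Shift: 20
Each letter → (letter + shift) mod 26:
  'd' (3) + 20 = 23 → 'x'
  'i' (8) + 20 = 2 → 'c'
  'a' (0) + 20 = 20 → 'u'
  'r' (17) + 20 = 11 → 'l'
  'y' (24) + 20 = 18 → 's'
Result = "xculs"


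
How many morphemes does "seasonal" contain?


Word: "seasonal"
Morphemes: season / -al
Each morpheme carries meaning
= 2 morphemes


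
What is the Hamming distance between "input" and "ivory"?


Comparing character by character (same length = 5):
  Pos 0: 'i' vs 'i' =
  Pos 1: 'n' vs 'v' !=
  Pos 2: 'p' vs 'o' !=
  Pos 3: 'u' vs 'r' !=
  Pos 4: 't' vs 'y' !=
Hamming distance = 4


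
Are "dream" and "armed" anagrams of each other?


Word 1: "dream" → sorted: ademr
Word 2: "armed" → sorted: ademr
Same letters? ademr == ademr
Anagram = Yes


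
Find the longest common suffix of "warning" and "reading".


Word 1: "warning"
Word 2: "reading"
Comparing from end:
  Pos -1: 'g' == 'g'
  Pos -2: 'n' == 'n'
  Pos -3: 'i' == 'i'
  Pos -4: 'n' != 'd' (stop)
LCS = "ing" (length 3)


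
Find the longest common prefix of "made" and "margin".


Word 1: "made"
Word 2: "margin"
Comparing from start:
  Pos 0: 'm' == 'm'
  Pos 1: 'a' == 'a'
  Pos 2: 'd' != 'r' (stop)
LCP = "ma" (length 2)


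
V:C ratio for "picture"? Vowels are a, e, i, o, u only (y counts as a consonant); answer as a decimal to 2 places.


Word: "picture"
Vowels (a,e,i,o,u): 3
Consonants: 4
Ratio = 3/4
= 0.75


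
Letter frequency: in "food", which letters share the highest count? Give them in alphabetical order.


Word: "food"
Letter counts:
  'd': 1
  'f': 1
  'o': 2
Maximum count = 2
Most frequent = 'o' (2 times each)


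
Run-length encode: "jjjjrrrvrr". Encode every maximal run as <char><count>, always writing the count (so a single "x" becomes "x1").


String: "jjjjrrrvrr"
Scanning for consecutive runs:
  'j' x 4
  'r' x 3
  'v' x 1
  'r' x 2
RLE = "j4r3v1r2"


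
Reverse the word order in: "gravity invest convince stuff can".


Original: "gravity invest convince stuff can"
Words (1..n): gravity | invest | convince | stuff | can
Reversed (n..1): can | stuff | convince | invest | gravity
Result = "can stuff convince invest gravity"


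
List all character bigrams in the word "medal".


Word: "medal" (length 5)
Number of bigrams = 5 - 2 + 1 = 4
  Position 0: "me"
  Position 1: "ed"
  Position 2: "da"
  Position 3: "al"
Bigrams = "me", "ed", "da", "al"


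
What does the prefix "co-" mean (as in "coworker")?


Prefix: co-
Example: coworker = co- + worker
Meaning = together


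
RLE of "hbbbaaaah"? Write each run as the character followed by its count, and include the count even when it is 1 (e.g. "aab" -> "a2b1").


String: "hbbbaaaah"
Scanning for consecutive runs:
  'h' x 1
  'b' x 3
  'a' x 4
  'h' x 1
RLE = "h1b3a4h1"


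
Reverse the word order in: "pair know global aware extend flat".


Original: "pair know global aware extend flat"
Words (1..n): pair | know | global | aware | extend | flat
Reversed (n..1): flat | extend | aware | global | know | pair
Result = "flat extend aware global know pair"


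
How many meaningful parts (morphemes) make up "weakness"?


Word: "weakness"
Morphemes: weak + -ness
Each morpheme carries meaning
= 2 morphemes


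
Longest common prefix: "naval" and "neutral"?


Word 1: "naval"
Word 2: "neutral"
Comparing from start:
  Pos 0: 'n' == 'n'
  Pos 1: 'a' != 'e' (stop)
LCP = "n" (length 1)


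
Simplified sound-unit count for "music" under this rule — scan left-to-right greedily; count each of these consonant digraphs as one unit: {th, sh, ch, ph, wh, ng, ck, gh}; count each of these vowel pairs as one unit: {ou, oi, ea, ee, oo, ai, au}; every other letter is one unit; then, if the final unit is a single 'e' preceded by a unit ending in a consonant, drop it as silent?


Word: "music" (5 letters)
Left-to-right scan:
  (1) 'm' (letter)
  (2) 'u' (letter)
  (3) 's' (letter)
  (4) 'i' (letter)
  (5) 'c' (letter)
Units from scan: 5
Sound units = 5 units


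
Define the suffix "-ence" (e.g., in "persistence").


Suffix: -ence
Example: persistence (persist + -ence)
Meaning = state of


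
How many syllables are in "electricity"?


Word: "electricity"
Syllable breakdown: e / lec / tric / i / ty
Counting: 5 parts
= 5 syllables


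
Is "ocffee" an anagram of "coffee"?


Word 1: "coffee" → sorted: ceeffo
Word 2: "ocffee" → sorted: ceeffo
Same letters? ceeffo == ceeffo
Anagram = Yes


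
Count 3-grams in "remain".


Word: "remain" (length 6)
Number of 3-grams = length - 3 + 1 = 6 - 3 + 1
= 4


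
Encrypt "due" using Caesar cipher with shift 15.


Word: "due"
Shift: 15
Each letter → (letter + shift) mod 26:
  'd' (3) + 15 = 18 → 's'
  'u' (20) + 15 = 9 → 'j'
  'e' (4) + 15 = 19 → 't'
Result = "sjt"


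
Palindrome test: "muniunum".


Word: "muniunum"
Reversed: "munuinum"
Forward == Backward? muniunum != munuinum
Palindrome = No


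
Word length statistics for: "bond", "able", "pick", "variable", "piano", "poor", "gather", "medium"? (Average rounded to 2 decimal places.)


Lengths: "bond"=4, "able"=4, "pick"=4, "variable"=8, "piano"=5, "poor"=4, "gather"=6, "medium"=6
Sum = 41, Count = 8
Average = 41/8 = 5.13
= avg=5.13, min=4, max=8


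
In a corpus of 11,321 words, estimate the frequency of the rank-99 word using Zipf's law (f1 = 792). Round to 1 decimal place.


Zipf's law: f(r) = f(1) / r
f(1) = 792
f(99) = 792 / 99
= 8.0 occurrences


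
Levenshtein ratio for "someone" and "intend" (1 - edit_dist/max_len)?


Word 1: "someone" (length 7)
Word 2: "intend" (length 6)
One optimal edit sequence:
  1. substitute 's' -> 'i'  (+1)
  2. substitute 'o' -> 'n'  (+1)
  3. substitute 'm' -> 't'  (+1)
  4. keep 'e'
  5. delete 'o'  (+1)
  6. keep 'n'
  7. substitute 'e' -> 'd'  (+1)
Edit distance = 5
Max length = max(7, 6) = 7
Similarity = 1 - 5/7
= 0.2857


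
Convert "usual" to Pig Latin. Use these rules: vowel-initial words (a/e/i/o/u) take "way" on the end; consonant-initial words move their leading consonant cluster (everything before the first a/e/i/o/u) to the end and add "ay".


Word: "usual"
Starts with vowel → add 'way'
Pig Latin = "usualway"


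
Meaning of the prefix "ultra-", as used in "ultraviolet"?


Prefix: ultra-
Example: ultraviolet = ultra- + violet
Meaning = beyond


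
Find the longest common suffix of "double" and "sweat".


Word 1: "double"
Word 2: "sweat"
Comparing from end:
  Pos -1: 'e' != 't' (stop)
LCS = "" (length 0)


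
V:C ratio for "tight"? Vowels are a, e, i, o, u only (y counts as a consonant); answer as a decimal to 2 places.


Word: "tight"
Vowels (a,e,i,o,u): 1
Consonants: 4
Ratio = 1/4
= 0.25


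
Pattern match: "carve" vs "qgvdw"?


Pattern of "carve": [0, 1, 2, 3, 4]
Pattern of "qgvdw": [0, 1, 2, 3, 4]
Patterns match
Same pattern = Yes


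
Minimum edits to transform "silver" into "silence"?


Word 1: "silver" (length 6)
Word 2: "silence" (length 7)
One optimal edit sequence (insert/delete/substitute each cost 1):
  1. keep 's'
  2. keep 'i'
  3. keep 'l'
  4. insert 'e'  (+1)
  5. substitute 'v' -> 'n'  (+1)
  6. substitute 'e' -> 'c'  (+1)
  7. substitute 'r' -> 'e'  (+1)
Total edit operations: 4
Edit distance = 4


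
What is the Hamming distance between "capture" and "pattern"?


Comparing character by character (same length = 7):
  Pos 0: 'c' vs 'p' !=
  Pos 1: 'a' vs 'a' =
  Pos 2: 'p' vs 't' !=
  Pos 3: 't' vs 't' =
  Pos 4: 'u' vs 'e' !=
  Pos 5: 'r' vs 'r' =
  Pos 6: 'e' vs 'n' !=
Hamming distance = 4


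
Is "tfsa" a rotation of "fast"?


Word: "fast", Candidate: "tfsa"
Method: check if candidate is substring of word+word
"fastfast" contains "tfsa"? No
Is rotation = No


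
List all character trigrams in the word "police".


Word: "police" (length 6)
Number of trigrams = 6 - 3 + 1 = 4
  Position 0: "pol"
  Position 1: "oli"
  Position 2: "lic"
  Position 3: "ice"
Trigrams = "pol", "oli", "lic", "ice"


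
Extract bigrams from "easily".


Word: "easily" (length 6)
Number of bigrams = 6 - 2 + 1 = 5
  Position 0: "ea"
  Position 1: "as"
  Position 2: "si"
  Position 3: "il"
  Position 4: "ly"
Bigrams = "ea", "as", "si", "il", "ly"


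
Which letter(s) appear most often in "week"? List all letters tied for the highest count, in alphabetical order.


Word: "week"
Letter counts:
  'e': 2
  'k': 1
  'w': 1
Maximum count = 2
Most frequent = 'e' (2 times each)


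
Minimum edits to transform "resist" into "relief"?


Word 1: "resist" (length 6)
Word 2: "relief" (length 6)
One optimal edit sequence (insert/delete/substitute each cost 1):
  1. keep 'r'
  2. keep 'e'
  3. substitute 's' -> 'l'  (+1)
  4. keep 'i'
  5. substitute 's' -> 'e'  (+1)
  6. substitute 't' -> 'f'  (+1)
Total edit operations: 3
Edit distance = 3


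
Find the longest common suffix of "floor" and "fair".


Word 1: "floor"
Word 2: "fair"
Comparing from end:
  Pos -1: 'r' == 'r'
  Pos -2: 'o' != 'i' (stop)
LCS = "r" (length 1)


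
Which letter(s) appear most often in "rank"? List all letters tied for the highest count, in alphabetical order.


Word: "rank"
Letter counts:
  'a': 1
  'k': 1
  'n': 1
  'r': 1
Maximum count = 1
Most frequent = 'a', 'k', 'n', 'r' (1 time each)


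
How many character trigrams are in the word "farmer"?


Word: "farmer" (length 6)
Number of 3-grams = length - 3 + 1 = 6 - 3 + 1
= 4


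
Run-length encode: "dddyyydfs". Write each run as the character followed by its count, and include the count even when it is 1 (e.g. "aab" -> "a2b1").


String: "dddyyydfs"
Scanning for consecutive runs:
  'd' x 3
  'y' x 3
  'd' x 1
  'f' x 1
  's' x 1
RLE = "d3y3d1f1s1"


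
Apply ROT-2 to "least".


Word: "least"
Shift: 2
Each letter → (letter + shift) mod 26:
  'l' (11) + 2 = 13 → 'n'
  'e' (4) + 2 = 6 → 'g'
  'a' (0) + 2 = 2 → 'c'
  's' (18) + 2 = 20 → 'u'
  't' (19) + 2 = 21 → 'v'
Result = "ngcuv"


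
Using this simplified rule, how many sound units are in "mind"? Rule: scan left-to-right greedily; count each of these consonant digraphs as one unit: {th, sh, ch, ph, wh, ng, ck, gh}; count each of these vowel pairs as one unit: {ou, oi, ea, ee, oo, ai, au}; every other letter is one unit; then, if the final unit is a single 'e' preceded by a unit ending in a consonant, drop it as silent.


Word: "mind" (4 letters)
Left-to-right scan:
  (1) 'm' (letter)
  (2) 'i' (letter)
  (3) 'n' (letter)
  (4) 'd' (letter)
Units from scan: 4
Sound units = 4 units


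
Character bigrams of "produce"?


Word: "produce" (length 7)
Number of bigrams = 7 - 2 + 1 = 6
  Position 0: "pr"
  Position 1: "ro"
  Position 2: "od"
  Position 3: "du"
  Position 4: "uc"
  Position 5: "ce"
Bigrams = "pr", "ro", "od", "du", "uc", "ce"


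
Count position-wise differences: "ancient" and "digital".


Comparing character by character (same length = 7):
  Pos 0: 'a' vs 'd' !=
  Pos 1: 'n' vs 'i' !=
  Pos 2: 'c' vs 'g' !=
  Pos 3: 'i' vs 'i' =
  Pos 4: 'e' vs 't' !=
  Pos 5: 'n' vs 'a' !=
  Pos 6: 't' vs 'l' !=
Hamming distance = 6


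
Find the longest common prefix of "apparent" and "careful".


Word 1: "apparent"
Word 2: "careful"
Comparing from start:
  Pos 0: 'a' != 'c' (stop)
LCP = "" (length 0)


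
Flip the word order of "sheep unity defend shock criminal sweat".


Original: "sheep unity defend shock criminal sweat"
Words (1..n): sheep | unity | defend | shock | criminal | sweat
Reversed (n..1): sweat | criminal | shock | defend | unity | sheep
Result = "sweat criminal shock defend unity sheep"


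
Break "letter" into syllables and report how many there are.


Word: "letter"
Syllable breakdown: let-ter
Counting: 2 parts
= 2 syllables


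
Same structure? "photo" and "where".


Pattern of "photo": [0, 1, 2, 3, 2]
Pattern of "where": [0, 1, 2, 3, 2]
Patterns match
Same pattern = Yes


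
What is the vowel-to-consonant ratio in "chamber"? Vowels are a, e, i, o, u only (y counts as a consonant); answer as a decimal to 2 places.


Word: "chamber"
Vowels (a,e,i,o,u): 2
Consonants: 5
Ratio = 2/5
= 0.40


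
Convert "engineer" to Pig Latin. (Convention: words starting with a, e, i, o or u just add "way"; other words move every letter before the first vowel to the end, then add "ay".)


Word: "engineer"
Starts with vowel → add 'way'
Pig Latin = "engineerway"


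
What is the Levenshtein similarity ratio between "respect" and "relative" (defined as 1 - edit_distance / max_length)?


Word 1: "respect" (length 7)
Word 2: "relative" (length 8)
One optimal edit sequence:
  1. keep 'r'
  2. keep 'e'
  3. insert 'l'  (+1)
  4. substitute 's' -> 'a'  (+1)
  5. substitute 'p' -> 't'  (+1)
  6. substitute 'e' -> 'i'  (+1)
  7. substitute 'c' -> 'v'  (+1)
  8. substitute 't' -> 'e'  (+1)
Edit distance = 6
Max length = max(7, 8) = 8
Similarity = 1 - 6/8
= 0.2500


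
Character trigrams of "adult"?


Word: "adult" (length 5)
Number of trigrams = 5 - 3 + 1 = 3
  Position 0: "adu"
  Position 1: "dul"
  Position 2: "ult"
Trigrams = "adu", "dul", "ult"


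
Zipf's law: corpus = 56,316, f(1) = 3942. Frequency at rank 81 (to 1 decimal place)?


Zipf's law: f(r) = f(1) / r
f(1) = 3942
f(81) = 3942 / 81
= 48.7 occurrences


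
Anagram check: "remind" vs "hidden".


Word 1: "remind" → sorted: deimnr
Word 2: "hidden" → sorted: ddehin
Same letters? deimnr != ddehin
Anagram = No


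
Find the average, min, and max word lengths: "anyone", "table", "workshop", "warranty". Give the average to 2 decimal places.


Lengths: "anyone"=6, "table"=5, "workshop"=8, "warranty"=8
Sum = 27, Count = 4
Average = 27/4 = 6.75
= avg=6.75, min=5, max=8


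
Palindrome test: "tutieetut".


Word: "tutieetut"
Reversed: "tuteeitut"
Forward == Backward? tutieetut != tuteeitut
Palindrome = No


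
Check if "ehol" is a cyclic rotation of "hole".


Word: "hole", Candidate: "ehol"
Method: check if candidate is substring of word+word
"holehole" contains "ehol"? Yes
Is rotation = Yes


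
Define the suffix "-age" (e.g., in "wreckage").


Suffix: -age
Example: wreckage (wreck + -age)
Meaning = result / collection


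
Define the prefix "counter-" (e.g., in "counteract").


Prefix: counter-
As in: counteract -> counter- + act
Meaning = against / opposite


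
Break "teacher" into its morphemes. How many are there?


Word: "teacher"
Morphemes: teach | -er
Each morpheme carries meaning
= 2 morphemes


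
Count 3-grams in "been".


Word: "been" (length 4)
Number of 3-grams = length - 3 + 1 = 4 - 3 + 1
= 2


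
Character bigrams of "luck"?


Word: "luck" (length 4)
Number of bigrams = 4 - 2 + 1 = 3
  Position 0: "lu"
  Position 1: "uc"
  Position 2: "ck"
Bigrams = "lu", "uc", "ck"


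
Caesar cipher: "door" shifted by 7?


Word: "door"
Shift: 7
Each letter → (letter + shift) mod 26:
  'd' (3) + 7 = 10 → 'k'
  'o' (14) + 7 = 21 → 'v'
  'o' (14) + 7 = 21 → 'v'
  'r' (17) + 7 = 24 → 'y'
Result = "kvvy"


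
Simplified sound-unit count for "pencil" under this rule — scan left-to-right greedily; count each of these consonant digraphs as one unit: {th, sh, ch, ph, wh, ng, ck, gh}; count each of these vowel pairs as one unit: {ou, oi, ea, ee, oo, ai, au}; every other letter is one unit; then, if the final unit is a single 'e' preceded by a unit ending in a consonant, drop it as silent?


Word: "pencil" (6 letters)
Left-to-right scan:
  (1) 'p' (letter)
  (2) 'e' (letter)
  (3) 'n' (letter)
  (4) 'c' (letter)
  (5) 'i' (letter)
  (6) 'l' (letter)
Units from scan: 6
Sound units = 6 units


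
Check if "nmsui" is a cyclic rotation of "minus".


Word: "minus", Candidate: "nmsui"
Method: check if candidate is substring of word+word
"minusminus" contains "nmsui"? No
Is rotation = No


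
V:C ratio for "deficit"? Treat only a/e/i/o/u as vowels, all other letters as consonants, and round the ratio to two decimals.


Word: "deficit"
Vowels (a,e,i,o,u): 3
Consonants: 4
Ratio = 3/4
= 0.75


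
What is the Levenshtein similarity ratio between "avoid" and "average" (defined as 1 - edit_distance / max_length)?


Word 1: "avoid" (length 5)
Word 2: "average" (length 7)
One optimal edit sequence:
  1. keep 'a'
  2. keep 'v'
  3. insert 'e'  (+1)
  4. insert 'r'  (+1)
  5. substitute 'o' -> 'a'  (+1)
  6. substitute 'i' -> 'g'  (+1)
  7. substitute 'd' -> 'e'  (+1)
Edit distance = 5
Max length = max(5, 7) = 7
Similarity = 1 - 5/7
= 0.2857


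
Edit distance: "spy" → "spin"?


Word 1: "spy" (length 3)
Word 2: "spin" (length 4)
One optimal edit sequence (insert/delete/substitute each cost 1):
  1. keep 's'
  2. keep 'p'
  3. insert 'i'  (+1)
  4. substitute 'y' -> 'n'  (+1)
Total edit operations: 2
Edit distance = 2


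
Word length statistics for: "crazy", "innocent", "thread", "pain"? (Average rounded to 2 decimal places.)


Lengths: "crazy"=5, "innocent"=8, "thread"=6, "pain"=4
Sum = 23, Count = 4
Average = 23/4 = 5.75
= avg=5.75, min=4, max=8


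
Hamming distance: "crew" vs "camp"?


Comparing character by character (same length = 4):
  Pos 0: 'c' vs 'c' =
  Pos 1: 'r' vs 'a' !=
  Pos 2: 'e' vs 'm' !=
  Pos 3: 'w' vs 'p' !=
Hamming distance = 3


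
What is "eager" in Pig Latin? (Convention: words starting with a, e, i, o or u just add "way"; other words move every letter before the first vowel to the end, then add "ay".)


Word: "eager"
Starts with vowel → add 'way'
Pig Latin = "eagerway"


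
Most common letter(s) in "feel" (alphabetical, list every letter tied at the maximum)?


Word: "feel"
Letter counts:
  'e': 2
  'f': 1
  'l': 1
Maximum count = 2
Most frequent = 'e' (2 times each)


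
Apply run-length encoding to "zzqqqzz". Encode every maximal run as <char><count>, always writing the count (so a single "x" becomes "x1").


String: "zzqqqzz"
Scanning for consecutive runs:
  'z' x 2
  'q' x 3
  'z' x 2
RLE = "z2q3z2"


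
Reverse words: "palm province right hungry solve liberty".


Original: "palm province right hungry solve liberty"
Words (1..n): palm | province | right | hungry | solve | liberty
Reversed (n..1): liberty | solve | hungry | right | province | palm
Result = "liberty solve hungry right province palm"


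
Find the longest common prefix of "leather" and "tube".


Word 1: "leather"
Word 2: "tube"
Comparing from start:
  Pos 0: 'l' != 't' (stop)
LCP = "" (length 0)


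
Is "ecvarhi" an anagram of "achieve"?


Word 1: "achieve" → sorted: aceehiv
Word 2: "ecvarhi" → sorted: acehirv
Same letters? aceehiv != acehirv
Anagram = No


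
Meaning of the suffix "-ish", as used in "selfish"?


Suffix: -ish
As in: selfish -> self + -ish
Meaning = somewhat / having the qualities of


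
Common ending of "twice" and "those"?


Word 1: "twice"
Word 2: "those"
Comparing from end:
  Pos -1: 'e' == 'e'
  Pos -2: 'c' != 's' (stop)
LCS = "e" (length 1)


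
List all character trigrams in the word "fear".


Word: "fear" (length 4)
Number of trigrams = 4 - 3 + 1 = 2
  Position 0: "fea"
  Position 1: "ear"
Trigrams = "fea", "ear"


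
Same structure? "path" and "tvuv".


Pattern of "path": [0, 1, 2, 3]
Pattern of "tvuv": [0, 1, 2, 1]
Patterns do not match
Same pattern = No


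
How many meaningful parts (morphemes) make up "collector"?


Word: "collector"
Morphemes: collect / -or
Each morpheme carries meaning
= 2 morphemes


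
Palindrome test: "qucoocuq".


Word: "qucoocuq"
Reversed: "qucoocuq"
Forward == Backward? qucoocuq == qucoocuq
Palindrome = Yes


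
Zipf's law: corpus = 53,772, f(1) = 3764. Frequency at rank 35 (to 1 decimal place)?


Zipf's law: f(r) = f(1) / r
f(1) = 3764
f(35) = 3764 / 35
= 107.5 occurrences


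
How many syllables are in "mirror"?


Word: "mirror"
Syllable breakdown: mir · ror
Counting: 2 parts
= 2 syllables


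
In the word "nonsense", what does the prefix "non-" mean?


Prefix: non-
As in: nonsense -> non- + sense
Meaning = not


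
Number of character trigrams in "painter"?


Word: "painter" (length 7)
Number of 3-grams = length - 3 + 1 = 7 - 3 + 1
= 5


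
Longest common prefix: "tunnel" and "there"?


Word 1: "tunnel"
Word 2: "there"
Comparing from start:
  Pos 0: 't' == 't'
  Pos 1: 'u' != 'h' (stop)
LCP = "t" (length 1)


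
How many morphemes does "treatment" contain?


Word: "treatment"
Morphemes: treat | -ment
Each morpheme carries meaning
= 2 morphemes


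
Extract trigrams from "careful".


Word: "careful" (length 7)
Number of trigrams = 7 - 3 + 1 = 5
  Position 0: "car"
  Position 1: "are"
  Position 2: "ref"
  Position 3: "efu"
  Position 4: "ful"
Trigrams = "car", "are", "ref", "efu", "ful"


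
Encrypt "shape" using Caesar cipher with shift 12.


Word: "shape"
Shift: 12
Each letter → (letter + shift) mod 26:
  's' (18) + 12 = 4 → 'e'
  'h' (7) + 12 = 19 → 't'
  'a' (0) + 12 = 12 → 'm'
  'p' (15) + 12 = 1 → 'b'
  'e' (4) + 12 = 16 → 'q'
Result = "etmbq"


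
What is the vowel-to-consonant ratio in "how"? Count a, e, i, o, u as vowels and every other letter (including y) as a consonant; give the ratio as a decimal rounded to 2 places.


Word: "how"
Vowels (a,e,i,o,u): 1
Consonants: 2
Ratio = 1/2
= 0.50


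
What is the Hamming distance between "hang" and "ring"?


Comparing character by character (same length = 4):
  Pos 0: 'h' vs 'r' !=
  Pos 1: 'a' vs 'i' !=
  Pos 2: 'n' vs 'n' =
  Pos 3: 'g' vs 'g' =
Hamming distance = 2


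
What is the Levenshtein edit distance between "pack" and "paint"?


Word 1: "pack" (length 4)
Word 2: "paint" (length 5)
One optimal edit sequence (insert/delete/substitute each cost 1):
  1. keep 'p'
  2. keep 'a'
  3. insert 'i'  (+1)
  4. substitute 'c' -> 'n'  (+1)
  5. substitute 'k' -> 't'  (+1)
Total edit operations: 3
Edit distance = 3


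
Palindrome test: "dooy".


Word: "dooy"
Reversed: "yood"
Forward == Backward? dooy != yood
Palindrome = No


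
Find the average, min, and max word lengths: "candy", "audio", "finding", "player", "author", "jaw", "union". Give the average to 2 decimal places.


Lengths: "candy"=5, "audio"=5, "finding"=7, "player"=6, "author"=6, "jaw"=3, "union"=5
Sum = 37, Count = 7
Average = 37/7 = 5.29
= avg=5.29, min=3, max=7


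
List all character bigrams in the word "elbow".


Word: "elbow" (length 5)
Number of bigrams = 5 - 2 + 1 = 4
  Position 0: "el"
  Position 1: "lb"
  Position 2: "bo"
  Position 3: "ow"
Bigrams = "el", "lb", "bo", "ow"


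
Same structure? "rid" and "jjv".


Pattern of "rid": [0, 1, 2]
Pattern of "jjv": [0, 0, 1]
Patterns do not match
Same pattern = No


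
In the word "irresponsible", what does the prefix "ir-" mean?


Prefix: ir-
Example: irresponsible = ir- + responsible
Meaning = not


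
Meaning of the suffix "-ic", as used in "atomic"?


Suffix: -ic
Example: atomic (atom + -ic)
Meaning = relating to


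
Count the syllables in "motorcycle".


Word: "motorcycle"
Syllable breakdown: mo-tor-cy-cle
Counting: 4 parts
= 4 syllables


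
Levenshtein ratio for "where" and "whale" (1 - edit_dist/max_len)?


Word 1: "where" (length 5)
Word 2: "whale" (length 5)
One optimal edit sequence:
  1. keep 'w'
  2. keep 'h'
  3. substitute 'e' -> 'a'  (+1)
  4. substitute 'r' -> 'l'  (+1)
  5. keep 'e'
Edit distance = 2
Max length = max(5, 5) = 5
Similarity = 1 - 2/5
= 0.6000


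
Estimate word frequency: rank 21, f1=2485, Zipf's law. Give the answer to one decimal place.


Zipf's law: f(r) = f(1) / r
f(1) = 2485
f(21) = 2485 / 21
= 118.3 occurrences


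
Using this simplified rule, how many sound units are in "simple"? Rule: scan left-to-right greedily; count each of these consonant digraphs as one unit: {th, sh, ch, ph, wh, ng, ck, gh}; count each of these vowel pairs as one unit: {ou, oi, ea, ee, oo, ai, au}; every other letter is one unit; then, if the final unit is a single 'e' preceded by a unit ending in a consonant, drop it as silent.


Word: "simple" (6 letters)
Left-to-right scan:
  1. 's' (letter)
  2. 'i' (letter)
  3. 'm' (letter)
  4. 'p' (letter)
  5. 'l' (letter)
  6. 'e' (letter)
Units from scan: 6
Final unit is 'e' after a consonant -> drop as silent (-1)
Sound units = 5 units


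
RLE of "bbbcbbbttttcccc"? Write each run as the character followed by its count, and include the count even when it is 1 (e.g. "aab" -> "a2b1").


String: "bbbcbbbttttcccc"
Scanning for consecutive runs:
  'b' x 3
  'c' x 1
  'b' x 3
  't' x 4
  'c' x 4
RLE = "b3c1b3t4c4"
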